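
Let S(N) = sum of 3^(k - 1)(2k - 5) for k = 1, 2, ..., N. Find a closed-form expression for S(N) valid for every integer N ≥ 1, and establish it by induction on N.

S(N) = 3^N(N - 3) + 3

We claim S(N) = 3^N(N - 3) + 3 for all N ≥ 1.
Base step (N = 1): S(1) = -3, and the closed form gives -3. They agree.
For the inductive step, assume it holds for an arbitrary k ≥ 1, so S(k) = 3^k(k - 3) + 3.
Then S(k+1) = S(k) + (3^k(2k - 3)) = (3^k(k - 3) + 3) + (3^k(2k - 3)).
Simplifying, S(k+1) = 3·3^k·k - 6·3^k + 3 = 3^(k+1)((k+1) - 3) + 3,
which is the closed form with N = k+1.
By induction, the statement is established for all N ≥ 1.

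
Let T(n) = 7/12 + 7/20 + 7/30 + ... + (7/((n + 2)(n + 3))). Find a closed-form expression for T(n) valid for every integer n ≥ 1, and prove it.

We claim T(n) = 7n/(3(n + 3)) for all n ≥ 1.
Base step (n = 1): T(1) = 7/12, and the closed form gives 7/12. They agree.
For the inductive step, assume it holds for an arbitrary p ≥ 1, so T(p) = 7p/(3(p + 3)).
Then T(p+1) = T(p) + (7/((p + 3)(p + 4))) = (7p/(3(p + 3))) + (7/((p + 3)(p + 4))).
Simplifying, T(p+1) = 7(p + 1)/(3(p + 4)) = 7(p+1)/(3((p+1) + 3)),
which is the closed form with n = p+1.
Hence, by induction on n, the claim holds for every n ≥ 1.

T(n) = 7n/(3(n + 3))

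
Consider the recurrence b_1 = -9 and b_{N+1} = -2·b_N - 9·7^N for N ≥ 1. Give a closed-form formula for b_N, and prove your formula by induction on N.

b_N = (-2)^N - 7^N

Computing the first terms: b_1 = -9, b_2 = -45, b_3 = -351. This suggests b_N = (-2)^N - 7^N.
For the base case N = 1: the formula gives -9 = -9 = b_1.
Inductive step: suppose the statement holds for some m ≥ 1, so b_m = (-2)^m - 7^m.
Then b_{m+1} = -2·b_m - 9·7^m = -2·((-2)^m - 7^m) - 9·7^m = (-2)^(m + 1) - 7^(m + 1),
which is the claimed formula at N = m+1.
Hence, by induction on N, the claim holds for every N ≥ 1.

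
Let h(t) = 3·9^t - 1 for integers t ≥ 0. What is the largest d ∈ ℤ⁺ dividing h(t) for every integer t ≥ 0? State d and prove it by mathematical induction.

d = 2

Computing the first values: h(0) = 2 and h(1) = 26; gcd(2, 26) = 2, so d ≤ 2.
We prove 2 | 3·9^t - 1 for all t ≥ 0 by induction on t.
Base case (t = 0): h(0) = 2 = 2·(1), so 2 | h(0).
Inductive step: assume the claim holds for t = j, i.e. 2 | h(j). Then
h(j+1) = 3·9^(j+1) - 1 = 9·(3·9^j - 1) + 8 = 9·h(j) + 8. The first term is divisible by 2 by the inductive hypothesis, and 8 is divisible by 2. Hence 2 | h(j+1).
Hence, by induction on t, the claim holds for every t ≥ 0.
Therefore the largest such d is 2.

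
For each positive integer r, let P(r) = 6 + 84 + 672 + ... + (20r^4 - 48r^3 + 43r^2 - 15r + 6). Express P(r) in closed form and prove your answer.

P(r) = r(4r^4 - 2r^3 - 3r^2 + 2r + 5)

We claim P(r) = r(4r^4 - 2r^3 - 3r^2 + 2r + 5) for all r ≥ 1.
Base case (r = 1): P(1) = 6, and the closed form gives 6. They agree.
Suppose the result is true for r = i, so P(i) = i(4i^4 - 2i^3 - 3i^2 + 2i + 5).
Then P(i+1) = P(i) + (20i^4 + 32i^3 + 19i^2 + 7i + 6) = (i(4i^4 - 2i^3 - 3i^2 + 2i + 5)) + (20i^4 + 32i^3 + 19i^2 + 7i + 6).
Simplifying, P(i+1) = (i + 1)(4i^4 + 14i^3 + 15i^2 + 6i + 6) = (i+1)(4(i+1)^4 - 2(i+1)^3 - 3(i+1)^2 + 2(i+1) + 5),
which is the closed form with r = i+1.
This completes the induction.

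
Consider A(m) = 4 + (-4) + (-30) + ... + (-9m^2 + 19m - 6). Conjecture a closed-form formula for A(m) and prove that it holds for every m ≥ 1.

We claim A(m) = -m(m - 2)(3m + 1) for all m ≥ 1.
Base case (m = 1): A(1) = 4, and the closed form gives 4. They agree.
Suppose the result is true for m = k, so A(k) = k(-3k^2 + 5k + 2).
Then A(k+1) = A(k) + (-9k^2 + k + 4) = (k(-3k^2 + 5k + 2)) + (-9k^2 + k + 4).
Simplifying, A(k+1) = -(k - 1)(k + 1)(3k + 4) = -(k+1)((k+1) - 2)(3(k+1) + 1),
which is the closed form with m = k+1.
By induction, the statement is established for all m ≥ 1.

A(m) = -m(m - 2)(3m + 1)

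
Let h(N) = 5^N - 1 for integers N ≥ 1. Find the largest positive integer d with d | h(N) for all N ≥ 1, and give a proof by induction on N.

Computing the first values: h(1) = 4 and h(2) = 24; gcd(4, 24) = 4, so d ≤ 4.
We prove 4 | 5^N - 1 for all N ≥ 1 by induction on N.
Base case (N = 1): h(1) = 4 = 4·(1), so 4 | h(1).
Suppose the result is true for N = i, i.e. 4 | h(i). Then
5^{i+1} − 1^{i+1} = 5·5^i − 1·1^i = 5·(5^i − 1^i) + (4)·1^i. The first term is divisible by 4 by the inductive hypothesis, and the second term (4)·1^i is divisible by 4 since 4 | 4. Hence 4 | h(i+1).
This completes the induction.
Therefore the largest such d is 4.

d = 4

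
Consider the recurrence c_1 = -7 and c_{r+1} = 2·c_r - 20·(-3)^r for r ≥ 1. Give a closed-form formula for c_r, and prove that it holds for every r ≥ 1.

Computing the first terms: c_1 = -7, c_2 = 46, c_3 = -88. This suggests c_r = 4(-3)^r + 5·2^(r - 1).
Base case (r = 1): the formula gives -7 = -7 = c_1.
Inductive step: suppose the statement holds for some m ≥ 1, so c_m = 4(-3)^m + 5·2^(m - 1).
Then c_{m+1} = 2·c_m - 20·(-3)^m = 2·(4(-3)^m + 5·2^(m - 1)) - 20·(-3)^m = 4(-3)^(m + 1) + 5·2^m = 4(-3)^(m+1) + 5·2^((m+1) - 1),
which is the claimed formula at r = m+1.
By induction, the statement is established for all r ≥ 1.

c_r = 4(-3)^r + 5·2^(r - 1)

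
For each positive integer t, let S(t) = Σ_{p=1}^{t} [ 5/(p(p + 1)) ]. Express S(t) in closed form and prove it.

We claim S(t) = 5t/(t + 1) for all t ≥ 1.
When t = 1: S(1) = 5/2, and the closed form gives 5/2. They agree.
Suppose the result is true for t = p, so S(p) = 5p/(p + 1).
Then S(p+1) = S(p) + (5/((p + 1)(p + 2))) = (5p/(p + 1)) + (5/((p + 1)(p + 2))).
Simplifying, S(p+1) = 5(p + 1)/(p + 2) = 5(p+1)/((p+1) + 1),
which is the closed form with t = p+1.
By induction, the statement is established for all t ≥ 1.

S(t) = 5t/(t + 1)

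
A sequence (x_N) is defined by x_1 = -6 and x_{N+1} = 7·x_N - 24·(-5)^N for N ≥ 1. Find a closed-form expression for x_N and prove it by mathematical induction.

Computing the first terms: x_1 = -6, x_2 = 78, x_3 = -54. This suggests x_N = 2(-5)^N + 4·7^(N - 1).
Base case (N = 1): the formula gives -6 = -6 = x_1.
For the inductive step, assume it holds for an arbitrary m ≥ 1, so x_m = 2(-5)^m + 4·7^(m - 1).
Then x_{m+1} = 7·x_m - 24·(-5)^m = 7·(2(-5)^m + 4·7^(m - 1)) - 24·(-5)^m = 2(-5)^(m + 1) + 4·7^m = 2(-5)^(m+1) + 4·7^((m+1) - 1),
which is the claimed formula at N = m+1.
By induction, the statement is established for all N ≥ 1.

x_N = 2(-5)^N + 4·7^(N - 1)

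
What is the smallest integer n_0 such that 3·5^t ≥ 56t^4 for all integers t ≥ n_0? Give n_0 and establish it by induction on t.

At t = 6: 46875 < 72576, so the inequality fails and n_0 ≥ 7. We prove 3·5^t ≥ 56t^4 for all t ≥ 7.
Base step (t = 7): 3·5^t = 234375 and 56t^4 = 134456, so 234375 ≥ 134456.
Inductive step: suppose the statement holds for some p ≥ 7, so 3·5^p ≥ 56p^4.
Then 3·5^(p + 1) = 5·(3·5^p) ≥ 5·(56p^4).
Also, for p ≥ 7 we have 5·(56p^4) ≥ 56(p+1)^4, since 5 ≥ (1 + 1/p)^4 for all p ≥ 7.
Combining, 3·5^(p + 1) ≥ 56(p+1)^4.
By the principle of mathematical induction, the result holds for all t ≥ 7.
Hence the smallest such n_0 is 7.

n_0 = 7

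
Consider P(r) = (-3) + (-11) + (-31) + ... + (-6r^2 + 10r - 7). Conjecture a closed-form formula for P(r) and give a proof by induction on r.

P(r) = -r(2r^2 - 2r + 3)

We claim P(r) = -r(2r^2 - 2r + 3) for all r ≥ 1.
Base case (r = 1): P(1) = -3, and the closed form gives -3. They agree.
Suppose the result is true for r = i, so P(i) = i(-2i^2 + 2i - 3).
Then P(i+1) = P(i) + (10i - 6(i + 1)^2 + 3) = (i(-2i^2 + 2i - 3)) + (10i - 6(i + 1)^2 + 3).
Simplifying, P(i+1) = -(i + 1)(2i^2 + 2i + 3) = -(i+1)(2(i+1)^2 - 2(i+1) + 3),
which is the closed form with r = i+1.
By induction, the statement is established for all r ≥ 1.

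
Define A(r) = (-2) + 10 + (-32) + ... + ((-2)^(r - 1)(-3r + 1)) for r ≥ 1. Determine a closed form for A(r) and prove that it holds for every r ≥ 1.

We claim A(r) = (-2)^r·r for all r ≥ 1.
For the base case r = 1: A(1) = -2, and the closed form gives -2. They agree.
Inductive step: suppose the statement holds for some m ≥ 1, so A(m) = (-2)^m·m.
Then A(m+1) = A(m) + ((-2)^m(-3m - 2)) = ((-2)^m·m) + ((-2)^m(-3m - 2)).
Simplifying, A(m+1) = (-2)^(m + 1)(m + 1) = (-2)^(m+1)·(m+1),
which is the closed form with r = m+1.
This completes the induction.

A(r) = (-2)^r·r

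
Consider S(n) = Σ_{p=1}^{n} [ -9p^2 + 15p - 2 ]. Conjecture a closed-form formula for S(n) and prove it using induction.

S(n) = -n(3n^2 - 3n - 4)

We claim S(n) = -n(3n^2 - 3n - 4) for all n ≥ 1.
For the base case n = 1: S(1) = 4, and the closed form gives 4. They agree.
For the inductive step, assume it holds for an arbitrary p ≥ 1, so S(p) = p(-3p^2 + 3p + 4).
Then S(p+1) = S(p) + (-9p^2 - 3p + 4) = (p(-3p^2 + 3p + 4)) + (-9p^2 - 3p + 4).
Simplifying, S(p+1) = -(p + 1)(3p^2 + 3p - 4) = -(p+1)(3(p+1)^2 - 3(p+1) - 4),
which is the closed form with n = p+1.
By induction, the statement is established for all n ≥ 1.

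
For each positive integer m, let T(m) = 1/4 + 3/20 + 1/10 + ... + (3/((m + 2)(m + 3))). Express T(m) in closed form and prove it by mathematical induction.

We claim T(m) = m/(m + 3) for all m ≥ 1.
Base step (m = 1): T(1) = 1/4, and the closed form gives 1/4. They agree.
Inductive step: assume the claim holds for m = p, so T(p) = p/(p + 3).
Then T(p+1) = T(p) + (3/((p + 3)(p + 4))) = (p/(p + 3)) + (3/((p + 3)(p + 4))).
Simplifying, T(p+1) = (p + 1)/(p + 4) = (p+1)/((p+1) + 3),
which is the closed form with m = p+1.
By induction, the statement is established for all m ≥ 1.

T(m) = m/(m + 3)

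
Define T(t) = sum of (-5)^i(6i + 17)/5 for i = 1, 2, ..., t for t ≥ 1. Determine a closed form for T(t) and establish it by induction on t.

We claim T(t) = (-5)^t(t + 3) - 3 for all t ≥ 1.
When t = 1: T(1) = -23, and the closed form gives -23. They agree.
For the inductive step, assume it holds for an arbitrary i ≥ 1, so T(i) = (-5)^i(i + 3) - 3.
Then T(i+1) = T(i) + ((-5)^i(-6i - 23)) = ((-5)^i(i + 3) - 3) + ((-5)^i(-6i - 23)).
Simplifying, T(i+1) = -5(-5)^i·i - 20(-5)^i - 3 = (-5)^(i+1)((i+1) + 3) - 3,
which is the closed form with t = i+1.
By the principle of mathematical induction, the result holds for all t ≥ 1.

T(t) = (-5)^t(t + 3) - 3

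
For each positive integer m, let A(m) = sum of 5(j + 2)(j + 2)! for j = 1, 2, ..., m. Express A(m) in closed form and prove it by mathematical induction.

A(m) = 5(m + 3)! - 30

We claim A(m) = 5(m + 3)! - 30 for all m ≥ 1.
Base step (m = 1): A(1) = 90, and the closed form gives 90. They agree.
For the inductive step, assume it holds for an arbitrary j ≥ 1, so A(j) = 5(j + 3)! - 30.
Then A(j+1) = A(j) + (5(j + 3)(j + 3)!) = (5(j + 3)! - 30) + (5(j + 3)(j + 3)!).
Simplifying, A(j+1) = 5((j+1) + 3)! - 30,
which is the closed form with m = j+1.
By the principle of mathematical induction, the result holds for all m ≥ 1.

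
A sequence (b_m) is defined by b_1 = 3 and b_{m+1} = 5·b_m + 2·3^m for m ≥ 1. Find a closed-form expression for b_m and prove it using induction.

b_m = -3^m + 6·5^(m - 1)

Computing the first terms: b_1 = 3, b_2 = 21, b_3 = 123. This suggests b_m = -3^m + 6·5^(m - 1).
When m = 1: the formula gives 3 = 3 = b_1.
Suppose the result is true for m = j, so b_j = -3^j + 6·5^(j - 1).
Then b_{j+1} = 5·b_j + 2·3^j = 5·(-3^j + 6·5^(j - 1)) + 2·3^j = -3^(j + 1) + 6·5^j = -3^(j+1) + 6·5^((j+1) - 1),
which is the claimed formula at m = j+1.
By induction, the statement is established for all m ≥ 1.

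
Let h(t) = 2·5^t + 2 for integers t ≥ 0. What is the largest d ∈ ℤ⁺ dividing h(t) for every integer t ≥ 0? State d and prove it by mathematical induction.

Computing the first values: h(0) = 4 and h(1) = 12; gcd(4, 12) = 4, so d ≤ 4.
We prove 4 | 2·5^t + 2 for all t ≥ 0 by induction on t.
For the base case t = 0: h(0) = 4 = 4·(1), so 4 | h(0).
For the inductive step, assume it holds for an arbitrary j ≥ 0, i.e. 4 | h(j). Then
h(j+1) = 2·5^(j+1) + 2 = 5·(2·5^j + 2) - 8 = 5·h(j) - 8. The first term is divisible by 4 by the inductive hypothesis, and -8 is divisible by 4. Hence 4 | h(j+1).
Hence, by induction on t, the claim holds for every t ≥ 0.
Therefore the largest such d is 4.

d = 4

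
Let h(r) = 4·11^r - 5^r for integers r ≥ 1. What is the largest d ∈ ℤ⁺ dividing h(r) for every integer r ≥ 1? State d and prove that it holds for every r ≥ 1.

Computing the first values: h(1) = 39 and h(2) = 459; gcd(39, 459) = 3, so d ≤ 3.
We prove 3 | 4·11^r - 5^r for all r ≥ 1 by induction on r.
When r = 1: h(1) = 39 = 3·(13), so 3 | h(1).
For the inductive step, assume it holds for an arbitrary k ≥ 1, i.e. 3 | h(k). Then
h(k+1) − 11·h(k) = (4·11^(k+1) - 5^(k+1)) − 11·(4·11^k - 5^k) = (-1)·5^k·(5 − 11) = (6)·5^k. Since 3 | h(k) by the inductive hypothesis, 3 | 11·h(k); and 3 | 6 since 6 = 3·2. Therefore 3 | h(k+1).
Hence, by induction on r, the claim holds for every r ≥ 1.
Therefore the largest such d is 3.

d = 3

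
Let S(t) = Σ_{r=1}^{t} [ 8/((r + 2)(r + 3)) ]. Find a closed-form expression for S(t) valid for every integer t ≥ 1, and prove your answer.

S(t) = 8t/(3(t + 3))

We claim S(t) = 8t/(3(t + 3)) for all t ≥ 1.
When t = 1: S(1) = 2/3, and the closed form gives 2/3. They agree.
Inductive step: suppose the statement holds for some r ≥ 1, so S(r) = 8r/(3(r + 3)).
Then S(r+1) = S(r) + (8/((r + 3)(r + 4))) = (8r/(3(r + 3))) + (8/((r + 3)(r + 4))).
Simplifying, S(r+1) = 8(r + 1)/(3(r + 4)) = 8(r+1)/(3((r+1) + 3)),
which is the closed form with t = r+1.
Hence, by induction on t, the claim holds for every t ≥ 1.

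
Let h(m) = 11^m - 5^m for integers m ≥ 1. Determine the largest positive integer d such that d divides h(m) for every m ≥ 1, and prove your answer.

d = 6

Computing the first values: h(1) = 6 and h(2) = 96; gcd(6, 96) = 6, so d ≤ 6.
We prove 6 | 11^m - 5^m for all m ≥ 1 by induction on m.
Base case (m = 1): h(1) = 6 = 6·(1), so 6 | h(1).
Inductive step: suppose the statement holds for some i ≥ 1, i.e. 6 | h(i). Then
11^{i+1} − 5^{i+1} = 11·11^i − 5·5^i = 11·(11^i − 5^i) + (6)·5^i. The first term is divisible by 6 by the inductive hypothesis, and the second term (6)·5^i is divisible by 6 since 6 | 6. Hence 6 | h(i+1).
This completes the induction.
Therefore the largest such d is 6.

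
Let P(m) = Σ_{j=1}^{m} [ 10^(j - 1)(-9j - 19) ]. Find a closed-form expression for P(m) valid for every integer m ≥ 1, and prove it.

We claim P(m) = -10^m(m + 2) + 2 for all m ≥ 1.
Base case (m = 1): P(1) = -28, and the closed form gives -28. They agree.
Suppose the result is true for m = j, so P(j) = -10^j(j + 2) + 2.
Then P(j+1) = P(j) + (10^j(-9j - 28)) = (-10^j(j + 2) + 2) + (10^j(-9j - 28)).
Simplifying, P(j+1) = -10·10^j·j - 30·10^j + 2 = -10^(j+1)((j+1) + 2) + 2,
which is the closed form with m = j+1.
By the principle of mathematical induction, the result holds for all m ≥ 1.

P(m) = -10^m(m + 2) + 2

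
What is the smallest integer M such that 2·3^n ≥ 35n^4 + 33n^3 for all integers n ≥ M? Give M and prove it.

At n = 11: 354294 < 556358, so the inequality fails and M ≥ 12. We prove 2·3^n ≥ 35n^4 + 33n^3 for all n ≥ 12.
When n = 12: 2·3^n = 1062882 and 35n^4 + 33n^3 = 782784, so 1062882 ≥ 782784.
Inductive step: suppose the statement holds for some m ≥ 12, so 2·3^m ≥ 35m^4 + 33m^3.
Then 2·3^(m + 1) = 3·(2·3^m) ≥ 3·(35m^4 + 33m^3).
Also, for m ≥ 12 we have 3·(35m^4 + 33m^3) ≥ 35(m+1)^4 + 33(m+1)^3, since 3·(35m^4 + 33m^3) − (35(m+1)^4 + 33(m+1)^3) = 70m^4 - 74m^3 - 309m^2 - 239m - 68, which is nonnegative for all m ≥ 12.
Combining, 2·3^(m + 1) ≥ 35(m+1)^4 + 33(m+1)^3.
Hence, by induction on n, the claim holds for every n ≥ 12.
Hence the smallest such M is 12.

M = 12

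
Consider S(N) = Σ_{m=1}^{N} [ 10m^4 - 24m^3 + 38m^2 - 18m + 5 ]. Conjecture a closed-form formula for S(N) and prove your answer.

We claim S(N) = N(2N^4 - N^3 + 4N^2 + 4N + 2) for all N ≥ 1.
For the base case N = 1: S(1) = 11, and the closed form gives 11. They agree.
For the inductive step, assume it holds for an arbitrary m ≥ 1, so S(m) = m(2m^4 - m^3 + 4m^2 + 4m + 2).
Then S(m+1) = S(m) + (10m^4 + 16m^3 + 26m^2 + 26m + 11) = (m(2m^4 - m^3 + 4m^2 + 4m + 2)) + (10m^4 + 16m^3 + 26m^2 + 26m + 11).
Simplifying, S(m+1) = (m + 1)(2m^4 + 7m^3 + 13m^2 + 17m + 11) = (m+1)(2(m+1)^4 - (m+1)^3 + 4(m+1)^2 + 4(m+1) + 2),
which is the closed form with N = m+1.
This completes the induction.

S(N) = N(2N^4 - N^3 + 4N^2 + 4N + 2)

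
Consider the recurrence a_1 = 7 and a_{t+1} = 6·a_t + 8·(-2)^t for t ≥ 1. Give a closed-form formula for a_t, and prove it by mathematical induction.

Computing the first terms: a_1 = 7, a_2 = 26, a_3 = 188. This suggests a_t = -(-2)^t + 5·6^(t - 1).
For the base case t = 1: the formula gives 7 = 7 = a_1.
For the inductive step, assume it holds for an arbitrary i ≥ 1, so a_i = -(-2)^i + 5·6^(i - 1).
Then a_{i+1} = 6·a_i + 8·(-2)^i = 6·(-(-2)^i + 5·6^(i - 1)) + 8·(-2)^i = -(-2)^(i + 1) + 5·6^i = -(-2)^(i+1) + 5·6^((i+1) - 1),
which is the claimed formula at t = i+1.
This completes the induction.

a_t = -(-2)^t + 5·6^(t - 1)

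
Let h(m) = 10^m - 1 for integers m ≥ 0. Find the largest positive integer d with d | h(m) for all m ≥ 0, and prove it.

d = 9

Computing the first values: h(0) = 0 and h(1) = 9; gcd(0, 9) = 9, so d ≤ 9.
We prove 9 | 10^m - 1 for all m ≥ 0 by induction on m.
Base case (m = 0): h(0) = 0 = 9·(0), so 9 | h(0).
Inductive step: assume the claim holds for m = i, i.e. 9 | h(i). Then
h(i+1) = 10^(i+1) - 1 = 10·(10^i - 1) + 9 = 10·h(i) + 9. The first term is divisible by 9 by the inductive hypothesis, and 9 is divisible by 9. Hence 9 | h(i+1).
By induction, the statement is established for all m ≥ 0.
Therefore the largest such d is 9.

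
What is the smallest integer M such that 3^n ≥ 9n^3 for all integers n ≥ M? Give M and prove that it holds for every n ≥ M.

At n = 7: 2187 < 3087, so the inequality fails and M ≥ 8. We prove 3^n ≥ 9n^3 for all n ≥ 8.
When n = 8: 3^n = 6561 and 9n^3 = 4608, so 6561 ≥ 4608.
Inductive step: assume the claim holds for n = j, so 3^j ≥ 9j^3.
Then 3^(j + 1) = 3·(3^j) ≥ 3·(9j^3).
Also, for j ≥ 8 we have 3·(9j^3) ≥ 9(j+1)^3, since 3 ≥ (1 + 1/j)^3 for all j ≥ 8.
Combining, 3^(j + 1) ≥ 9(j+1)^3.
Hence, by induction on n, the claim holds for every n ≥ 8.
Hence the smallest such M is 8.

M = 8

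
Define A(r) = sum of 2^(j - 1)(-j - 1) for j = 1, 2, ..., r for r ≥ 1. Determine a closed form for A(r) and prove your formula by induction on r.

We claim A(r) = -2^r·r for all r ≥ 1.
For the base case r = 1: A(1) = -2, and the closed form gives -2. They agree.
Inductive step: suppose the statement holds for some j ≥ 1, so A(j) = -2^j·j.
Then A(j+1) = A(j) + (2^j(-j - 2)) = (-2^j·j) + (2^j(-j - 2)).
Simplifying, A(j+1) = 2^(j + 1)(-j - 1) = -2^(j+1)·(j+1),
which is the closed form with r = j+1.
By the principle of mathematical induction, the result holds for all r ≥ 1.

A(r) = -2^r·r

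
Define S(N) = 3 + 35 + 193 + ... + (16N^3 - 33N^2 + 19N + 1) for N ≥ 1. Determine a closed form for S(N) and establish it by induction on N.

S(N) = N(4N^3 - 3N^2 - 3N + 5)

We claim S(N) = N(4N^3 - 3N^2 - 3N + 5) for all N ≥ 1.
For the base case N = 1: S(1) = 3, and the closed form gives 3. They agree.
Inductive step: assume the claim holds for N = k, so S(k) = k(4k^3 - 3k^2 - 3k + 5).
Then S(k+1) = S(k) + (16k^3 + 15k^2 + k + 3) = (k(4k^3 - 3k^2 - 3k + 5)) + (16k^3 + 15k^2 + k + 3).
Simplifying, S(k+1) = (k + 1)(4k^3 + 9k^2 + 3k + 3) = (k+1)(4(k+1)^3 - 3(k+1)^2 - 3(k+1) + 5),
which is the closed form with N = k+1.
By induction, the statement is established for all N ≥ 1.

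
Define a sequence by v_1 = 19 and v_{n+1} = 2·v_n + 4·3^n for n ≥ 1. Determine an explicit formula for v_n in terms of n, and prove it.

Computing the first terms: v_1 = 19, v_2 = 50, v_3 = 136. This suggests v_n = 7·2^(n - 1) + 4·3^n.
When n = 1: the formula gives 19 = 19 = v_1.
For the inductive step, assume it holds for an arbitrary p ≥ 1, so v_p = 7·2^(p - 1) + 4·3^p.
Then v_{p+1} = 2·v_p + 4·3^p = 2·(7·2^(p - 1) + 4·3^p) + 4·3^p = 7·2^p + 4·3^(p + 1) = 7·2^((p+1) - 1) + 4·3^(p+1),
which is the claimed formula at n = p+1.
By the principle of mathematical induction, the result holds for all n ≥ 1.

v_n = 7·2^(n - 1) + 4·3^n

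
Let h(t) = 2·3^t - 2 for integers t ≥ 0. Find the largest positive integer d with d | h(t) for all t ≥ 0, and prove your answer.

d = 4

Computing the first values: h(0) = 0 and h(1) = 4; gcd(0, 4) = 4, so d ≤ 4.
We prove 4 | 2·3^t - 2 for all t ≥ 0 by induction on t.
Base case (t = 0): h(0) = 0 = 4·(0), so 4 | h(0).
Suppose the result is true for t = i, i.e. 4 | h(i). Then
h(i+1) = 2·3^(i+1) - 2 = 3·(2·3^i - 2) + 4 = 3·h(i) + 4. The first term is divisible by 4 by the inductive hypothesis, and 4 is divisible by 4. Hence 4 | h(i+1).
Hence, by induction on t, the claim holds for every t ≥ 0.
Therefore the largest such d is 4.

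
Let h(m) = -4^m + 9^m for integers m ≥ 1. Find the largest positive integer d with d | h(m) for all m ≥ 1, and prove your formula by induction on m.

Computing the first values: h(1) = 5 and h(2) = 65; gcd(5, 65) = 5, so d ≤ 5.
We prove 5 | -4^m + 9^m for all m ≥ 1 by induction on m.
For the base case m = 1: h(1) = 5 = 5·(1), so 5 | h(1).
Suppose the result is true for m = r, i.e. 5 | h(r). Then
9^{r+1} − 4^{r+1} = 9·9^r − 4·4^r = 9·(9^r − 4^r) + (5)·4^r. The first term is divisible by 5 by the inductive hypothesis, and the second term (5)·4^r is divisible by 5 since 5 | 5. Hence 5 | h(r+1).
By the principle of mathematical induction, the result holds for all m ≥ 1.
Therefore the largest such d is 5.

d = 5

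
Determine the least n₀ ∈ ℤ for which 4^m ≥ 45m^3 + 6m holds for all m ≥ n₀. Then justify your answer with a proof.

At m = 6: 4096 < 9756, so the inequality fails and n₀ ≥ 7. We prove 4^m ≥ 45m^3 + 6m for all m ≥ 7.
Base case (m = 7): 4^m = 16384 and 45m^3 + 6m = 15477, so 16384 ≥ 15477.
Inductive step: suppose the statement holds for some r ≥ 7, so 4^r ≥ 45r^3 + 6r.
Then 4^(r + 1) = 4·(4^r) ≥ 4·(45r^3 + 6r).
Also, for r ≥ 7 we have 4·(45r^3 + 6r) ≥ 45(r+1)^3 + 6(r+1), since 4·(45r^3 + 6r) − (45(r+1)^3 + 6(r+1)) = 135r^3 - 135r^2 - 117r - 51, which is nonnegative for all r ≥ 7.
Combining, 4^(r + 1) ≥ 45(r+1)^3 + 6(r+1).
By the principle of mathematical induction, the result holds for all m ≥ 7.
Hence the smallest such n₀ is 7.

n₀ = 7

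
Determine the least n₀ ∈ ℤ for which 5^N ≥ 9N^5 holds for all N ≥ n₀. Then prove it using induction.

At N = 7: 78125 < 151263, so the inequality fails and n₀ ≥ 8. We prove 5^N ≥ 9N^5 for all N ≥ 8.
Base step (N = 8): 5^N = 390625 and 9N^5 = 294912, so 390625 ≥ 294912.
Suppose the result is true for N = p, so 5^p ≥ 9p^5.
Then 5^(p + 1) = 5·(5^p) ≥ 5·(9p^5).
Also, for p ≥ 8 we have 5·(9p^5) ≥ 9(p+1)^5, since 5 ≥ (1 + 1/p)^5 for all p ≥ 8.
Combining, 5^(p + 1) ≥ 9(p+1)^5.
By the principle of mathematical induction, the result holds for all N ≥ 8.
Hence the smallest such n₀ is 8.

n₀ = 8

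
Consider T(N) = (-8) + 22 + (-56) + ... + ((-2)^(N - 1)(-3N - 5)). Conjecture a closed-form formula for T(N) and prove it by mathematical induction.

T(N) = (-2)^N(N + 2) - 2

We claim T(N) = (-2)^N(N + 2) - 2 for all N ≥ 1.
Base step (N = 1): T(1) = -8, and the closed form gives -8. They agree.
Inductive step: suppose the statement holds for some i ≥ 1, so T(i) = (-2)^i(i + 2) - 2.
Then T(i+1) = T(i) + ((-2)^i(-3i - 8)) = ((-2)^i(i + 2) - 2) + ((-2)^i(-3i - 8)).
Simplifying, T(i+1) = -2(-2)^i·i - 6(-2)^i - 2 = (-2)^(i+1)((i+1) + 2) - 2,
which is the closed form with N = i+1.
This completes the induction.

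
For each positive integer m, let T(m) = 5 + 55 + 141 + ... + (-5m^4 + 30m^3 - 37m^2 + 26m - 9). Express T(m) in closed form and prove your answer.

T(m) = -m(m^4 - 5m^3 - m^2 - 2m + 2)

We claim T(m) = -m(m^4 - 5m^3 - m^2 - 2m + 2) for all m ≥ 1.
When m = 1: T(1) = 5, and the closed form gives 5. They agree.
For the inductive step, assume it holds for an arbitrary k ≥ 1, so T(k) = k(-k^4 + 5k^3 + k^2 + 2k - 2).
Then T(k+1) = T(k) + (-5k^4 + 10k^3 + 23k^2 + 22k + 5) = (k(-k^4 + 5k^3 + k^2 + 2k - 2)) + (-5k^4 + 10k^3 + 23k^2 + 22k + 5).
Simplifying, T(k+1) = -(k + 1)(k^4 - k^3 - 10k^2 - 15k - 5) = -(k+1)((k+1)^4 - 5(k+1)^3 - (k+1)^2 - 2(k+1) + 2),
which is the closed form with m = k+1.
By induction, the statement is established for all m ≥ 1.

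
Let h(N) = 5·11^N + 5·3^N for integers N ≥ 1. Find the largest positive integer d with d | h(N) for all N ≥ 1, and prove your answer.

Computing the first values: h(1) = 70 and h(2) = 650; gcd(70, 650) = 10, so d ≤ 10.
We prove 10 | 5·11^N + 5·3^N for all N ≥ 1 by induction on N.
Base case (N = 1): h(1) = 70 = 10·(7), so 10 | h(1).
Suppose the result is true for N = r, i.e. 10 | h(r). Then
h(r+1) − 11·h(r) = (5·11^(r+1) + 5·3^(r+1)) − 11·(5·11^r + 5·3^r) = (5)·3^r·(3 − 11) = (-40)·3^r. Since 10 | h(r) by the inductive hypothesis, 10 | 11·h(r); and 10 | -40 since -40 = 10·-4. Therefore 10 | h(r+1).
This completes the induction.
Therefore the largest such d is 10.

d = 10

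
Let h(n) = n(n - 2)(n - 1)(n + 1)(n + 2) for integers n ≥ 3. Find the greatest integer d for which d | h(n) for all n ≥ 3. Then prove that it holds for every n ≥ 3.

Computing the first values: h(3) = 120 and h(4) = 720; gcd(120, 720) = 120, so d ≤ 120.
We prove 120 | n(n - 2)(n - 1)(n + 1)(n + 2) for all n ≥ 3 by induction on n.
Base step (n = 3): h(3) = 120 = 120·(1), so 120 | h(3).
Suppose the result is true for n = i, i.e. 120 | h(i). Then
h(i+1) − h(i) = (i-1)·i·(i+1)·(i+2)·(i+3) − (i-2)·(i-1)·i·(i+1)·(i+2) = (i-1)·i·(i+1)·(i+2)·[(i+3) − (i-2)] = 5·(i-1)·i·(i+1)·(i+2). The product of 4 consecutive integers is divisible by (4)! = 24, so h(i+1) − h(i) is divisible by 5·24 = 120. By the inductive hypothesis 120 | h(i), hence 120 | h(i+1).
Hence, by induction on n, the claim holds for every n ≥ 3.
Therefore the largest such d is 120.

d = 120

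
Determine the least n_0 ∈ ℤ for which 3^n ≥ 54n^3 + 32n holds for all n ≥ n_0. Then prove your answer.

At n = 9: 19683 < 39654, so the inequality fails and n_0 ≥ 10. We prove 3^n ≥ 54n^3 + 32n for all n ≥ 10.
For the base case n = 10: 3^n = 59049 and 54n^3 + 32n = 54320, so 59049 ≥ 54320.
Suppose the result is true for n = p, so 3^p ≥ 54p^3 + 32p.
Then 3^(p + 1) = 3·(3^p) ≥ 3·(54p^3 + 32p).
Also, for p ≥ 10 we have 3·(54p^3 + 32p) ≥ 54(p+1)^3 + 32(p+1), since 3·(54p^3 + 32p) − (54(p+1)^3 + 32(p+1)) = 108p^3 - 162p^2 - 98p - 86, which is nonnegative for all p ≥ 10.
Combining, 3^(p + 1) ≥ 54(p+1)^3 + 32(p+1).
By the principle of mathematical induction, the result holds for all n ≥ 10.
Hence the smallest such n_0 is 10.

n_0 = 10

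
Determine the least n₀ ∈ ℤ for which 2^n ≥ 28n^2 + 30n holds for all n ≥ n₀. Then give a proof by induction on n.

At n = 12: 4096 < 4392, so the inequality fails and n₀ ≥ 13. We prove 2^n ≥ 28n^2 + 30n for all n ≥ 13.
Base case (n = 13): 2^n = 8192 and 28n^2 + 30n = 5122, so 8192 ≥ 5122.
Suppose the result is true for n = i, so 2^i ≥ 28i^2 + 30i.
Then 2^(i + 1) = 2·(2^i) ≥ 2·(28i^2 + 30i).
Also, for i ≥ 13 we have 2·(28i^2 + 30i) ≥ 28(i+1)^2 + 30(i+1), since 2·(28i^2 + 30i) − (28(i+1)^2 + 30(i+1)) = 28i^2 - 26i - 58, which is nonnegative for all i ≥ 13.
Combining, 2^(i + 1) ≥ 28(i+1)^2 + 30(i+1).
By the principle of mathematical induction, the result holds for all n ≥ 13.
Hence the smallest such n₀ is 13.

n₀ = 13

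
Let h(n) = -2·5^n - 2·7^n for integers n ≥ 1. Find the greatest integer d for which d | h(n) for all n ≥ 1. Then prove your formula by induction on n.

d = 4

Computing the first values: h(1) = -24 and h(2) = -148; gcd(-24, -148) = 4, so d ≤ 4.
We prove 4 | -2·5^n - 2·7^n for all n ≥ 1 by induction on n.
For the base case n = 1: h(1) = -24 = 4·(-6), so 4 | h(1).
Inductive step: assume the claim holds for n = j, i.e. 4 | h(j). Then
h(j+1) − 7·h(j) = (-2·5^(j+1) - 2·7^(j+1)) − 7·(-2·5^j - 2·7^j) = (-2)·5^j·(5 − 7) = (4)·5^j. Since 4 | h(j) by the inductive hypothesis, 4 | 7·h(j); and 4 | 4 since 4 = 4·1. Therefore 4 | h(j+1).
By induction, the statement is established for all n ≥ 1.
Therefore the largest such d is 4.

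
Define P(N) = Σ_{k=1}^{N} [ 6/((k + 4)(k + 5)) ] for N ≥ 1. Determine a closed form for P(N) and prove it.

P(N) = 6N/(5(N + 5))

We claim P(N) = 6N/(5(N + 5)) for all N ≥ 1.
For the base case N = 1: P(1) = 1/5, and the closed form gives 1/5. They agree.
For the inductive step, assume it holds for an arbitrary k ≥ 1, so P(k) = 6k/(5(k + 5)).
Then P(k+1) = P(k) + (6/((k + 5)(k + 6))) = (6k/(5(k + 5))) + (6/((k + 5)(k + 6))).
Simplifying, P(k+1) = 6(k + 1)/(5(k + 6)) = 6(k+1)/(5((k+1) + 5)),
which is the closed form with N = k+1.
Hence, by induction on N, the claim holds for every N ≥ 1.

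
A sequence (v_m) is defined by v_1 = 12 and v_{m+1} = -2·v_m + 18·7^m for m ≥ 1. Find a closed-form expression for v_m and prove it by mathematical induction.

v_m = (-2)^m + 2·7^m

Computing the first terms: v_1 = 12, v_2 = 102, v_3 = 678. This suggests v_m = (-2)^m + 2·7^m.
When m = 1: the formula gives 12 = 12 = v_1.
Inductive step: assume the claim holds for m = p, so v_p = (-2)^p + 2·7^p.
Then v_{p+1} = -2·v_p + 18·7^p = -2·((-2)^p + 2·7^p) + 18·7^p = (-2)^(p + 1) + 2·7^(p + 1),
which is the claimed formula at m = p+1.
Hence, by induction on m, the claim holds for every m ≥ 1.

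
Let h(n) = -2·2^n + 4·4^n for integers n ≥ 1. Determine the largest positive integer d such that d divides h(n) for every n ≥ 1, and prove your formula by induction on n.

Computing the first values: h(1) = 12 and h(2) = 56; gcd(12, 56) = 4, so d ≤ 4.
We prove 4 | -2·2^n + 4·4^n for all n ≥ 1 by induction on n.
Base step (n = 1): h(1) = 12 = 4·(3), so 4 | h(1).
Suppose the result is true for n = r, i.e. 4 | h(r). Then
h(r+1) − 4·h(r) = (-2·2^(r+1) + 4·4^(r+1)) − 4·(-2·2^r + 4·4^r) = (-2)·2^r·(2 − 4) = (4)·2^r. Since 4 | h(r) by the inductive hypothesis, 4 | 4·h(r); and 4 | 4 since 4 = 4·1. Therefore 4 | h(r+1).
This completes the induction.
Therefore the largest such d is 4.

d = 4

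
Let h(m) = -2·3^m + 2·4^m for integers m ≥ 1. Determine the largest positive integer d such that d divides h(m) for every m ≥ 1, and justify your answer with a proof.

Computing the first values: h(1) = 2 and h(2) = 14; gcd(2, 14) = 2, so d ≤ 2.
We prove 2 | -2·3^m + 2·4^m for all m ≥ 1 by induction on m.
For the base case m = 1: h(1) = 2 = 2·(1), so 2 | h(1).
Suppose the result is true for m = i, i.e. 2 | h(i). Then
h(i+1) − 4·h(i) = (-2·3^(i+1) + 2·4^(i+1)) − 4·(-2·3^i + 2·4^i) = (-2)·3^i·(3 − 4) = (2)·3^i. Since 2 | h(i) by the inductive hypothesis, 2 | 4·h(i); and 2 | 2 since 2 = 2·1. Therefore 2 | h(i+1).
Hence, by induction on m, the claim holds for every m ≥ 1.
Therefore the largest such d is 2.

d = 2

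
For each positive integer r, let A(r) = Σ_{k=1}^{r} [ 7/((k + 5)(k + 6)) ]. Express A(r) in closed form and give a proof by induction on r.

We claim A(r) = 7r/(6(r + 6)) for all r ≥ 1.
Base case (r = 1): A(1) = 1/6, and the closed form gives 1/6. They agree.
Inductive step: assume the claim holds for r = k, so A(k) = 7k/(6(k + 6)).
Then A(k+1) = A(k) + (7/((k + 6)(k + 7))) = (7k/(6(k + 6))) + (7/((k + 6)(k + 7))).
Simplifying, A(k+1) = 7(k + 1)/(6(k + 7)) = 7(k+1)/(6((k+1) + 6)),
which is the closed form with r = k+1.
Hence, by induction on r, the claim holds for every r ≥ 1.

A(r) = 7r/(6(r + 6))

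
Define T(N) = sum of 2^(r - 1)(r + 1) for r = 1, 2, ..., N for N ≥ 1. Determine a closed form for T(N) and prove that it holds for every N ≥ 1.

We claim T(N) = 2^N·N for all N ≥ 1.
Base step (N = 1): T(1) = 2, and the closed form gives 2. They agree.
Suppose the result is true for N = r, so T(r) = 2^r·r.
Then T(r+1) = T(r) + (2^r(r + 2)) = (2^r·r) + (2^r(r + 2)).
Simplifying, T(r+1) = 2^(r + 1)(r + 1) = 2^(r+1)·(r+1),
which is the closed form with N = r+1.
By induction, the statement is established for all N ≥ 1.

T(N) = 2^N·N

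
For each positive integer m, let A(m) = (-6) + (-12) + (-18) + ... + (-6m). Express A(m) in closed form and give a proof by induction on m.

We claim A(m) = -3m(m + 1) for all m ≥ 1.
When m = 1: A(1) = -6, and the closed form gives -6. They agree.
Inductive step: assume the claim holds for m = r, so A(r) = 3r(-r - 1).
Then A(r+1) = A(r) + (-6r - 6) = (3r(-r - 1)) + (-6r - 6).
Simplifying, A(r+1) = -3(r + 1)(r + 2) = -3(r+1)((r+1) + 1),
which is the closed form with m = r+1.
Hence, by induction on m, the claim holds for every m ≥ 1.

A(m) = -3m(m + 1)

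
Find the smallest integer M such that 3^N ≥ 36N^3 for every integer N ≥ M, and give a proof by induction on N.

At N = 9: 19683 < 26244, so the inequality fails and M ≥ 10. We prove 3^N ≥ 36N^3 for all N ≥ 10.
For the base case N = 10: 3^N = 59049 and 36N^3 = 36000, so 59049 ≥ 36000.
Inductive step: assume the claim holds for N = i, so 3^i ≥ 36i^3.
Then 3^(i + 1) = 3·(3^i) ≥ 3·(36i^3).
Also, for i ≥ 10 we have 3·(36i^3) ≥ 36(i+1)^3, since 3 ≥ (1 + 1/i)^3 for all i ≥ 10.
Combining, 3^(i + 1) ≥ 36(i+1)^3.
By the principle of mathematical induction, the result holds for all N ≥ 10.
Hence the smallest such M is 10.

M = 10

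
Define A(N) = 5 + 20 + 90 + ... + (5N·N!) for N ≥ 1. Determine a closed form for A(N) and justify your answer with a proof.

A(N) = 5(N + 1)! - 5

We claim A(N) = 5(N + 1)! - 5 for all N ≥ 1.
Base step (N = 1): A(1) = 5, and the closed form gives 5. They agree.
Inductive step: assume the claim holds for N = i, so A(i) = 5(i + 1)! - 5.
Then A(i+1) = A(i) + (5(i + 1)(i + 1)!) = (5(i + 1)! - 5) + (5(i + 1)(i + 1)!).
Simplifying, A(i+1) = 5((i+1) + 1)! - 5,
which is the closed form with N = i+1.
By induction, the statement is established for all N ≥ 1.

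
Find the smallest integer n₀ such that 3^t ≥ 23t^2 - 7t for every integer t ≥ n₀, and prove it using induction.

n₀ = 7

At t = 6: 729 < 786, so the inequality fails and n₀ ≥ 7. We prove 3^t ≥ 23t^2 - 7t for all t ≥ 7.
For the base case t = 7: 3^t = 2187 and 23t^2 - 7t = 1078, so 2187 ≥ 1078.
Inductive step: assume the claim holds for t = p, so 3^p ≥ 23p^2 - 7p.
Then 3^(p + 1) = 3·(3^p) ≥ 3·(23p^2 - 7p).
Also, for p ≥ 7 we have 3·(23p^2 - 7p) ≥ 23(p+1)^2 - 7(p+1), since 3·(23p^2 - 7p) − (23(p+1)^2 - 7(p+1)) = 46p^2 - 60p - 16, which is nonnegative for all p ≥ 7.
Combining, 3^(p + 1) ≥ 23(p+1)^2 - 7(p+1).
By induction, the statement is established for all t ≥ 7.
Hence the smallest such n₀ is 7.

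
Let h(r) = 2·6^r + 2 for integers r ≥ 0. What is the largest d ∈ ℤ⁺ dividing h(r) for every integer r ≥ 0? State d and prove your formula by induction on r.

Computing the first values: h(0) = 4 and h(1) = 14; gcd(4, 14) = 2, so d ≤ 2.
We prove 2 | 2·6^r + 2 for all r ≥ 0 by induction on r.
Base step (r = 0): h(0) = 4 = 2·(2), so 2 | h(0).
Inductive step: assume the claim holds for r = j, i.e. 2 | h(j). Then
h(j+1) = 2·6^(j+1) + 2 = 6·(2·6^j + 2) - 10 = 6·h(j) - 10. The first term is divisible by 2 by the inductive hypothesis, and -10 is divisible by 2. Hence 2 | h(j+1).
By the principle of mathematical induction, the result holds for all r ≥ 0.
Therefore the largest such d is 2.

d = 2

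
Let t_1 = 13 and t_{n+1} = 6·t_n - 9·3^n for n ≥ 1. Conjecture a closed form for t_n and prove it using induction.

Computing the first terms: t_1 = 13, t_2 = 51, t_3 = 225. This suggests t_n = 3^(n + 1) + 4·6^(n - 1).
When n = 1: the formula gives 13 = 13 = t_1.
Inductive step: suppose the statement holds for some k ≥ 1, so t_k = 3^(k + 1) + 4·6^(k - 1).
Then t_{k+1} = 6·t_k - 9·3^k = 6·(3^(k + 1) + 4·6^(k - 1)) - 9·3^k = 3^(k + 2) + 4·6^k = 3^((k+1) + 1) + 4·6^((k+1) - 1),
which is the claimed formula at n = k+1.
This completes the induction.

t_n = 3^(n + 1) + 4·6^(n - 1)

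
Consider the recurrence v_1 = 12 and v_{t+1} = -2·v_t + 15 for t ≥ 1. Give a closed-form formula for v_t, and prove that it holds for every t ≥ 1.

v_t = 7(-2)^(t - 1) + 5

Computing the first terms: v_1 = 12, v_2 = -9, v_3 = 33. This suggests v_t = 7(-2)^(t - 1) + 5.
For the base case t = 1: the formula gives 12 = 12 = v_1.
For the inductive step, assume it holds for an arbitrary k ≥ 1, so v_k = 7(-2)^(k - 1) + 5.
Then v_{k+1} = -2·v_k + 15 = -2·(7(-2)^(k - 1) + 5) + 15 = 7(-2)^k + 5 = 7(-2)^((k+1) - 1) + 5,
which is the claimed formula at t = k+1.
By the principle of mathematical induction, the result holds for all t ≥ 1.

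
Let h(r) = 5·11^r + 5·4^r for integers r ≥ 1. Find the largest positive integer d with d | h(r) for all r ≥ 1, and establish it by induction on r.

d = 5

Computing the first values: h(1) = 75 and h(2) = 685; gcd(75, 685) = 5, so d ≤ 5.
We prove 5 | 5·11^r + 5·4^r for all r ≥ 1 by induction on r.
Base case (r = 1): h(1) = 75 = 5·(15), so 5 | h(1).
Inductive step: assume the claim holds for r = j, i.e. 5 | h(j). Then
h(j+1) − 11·h(j) = (5·11^(j+1) + 5·4^(j+1)) − 11·(5·11^j + 5·4^j) = (5)·4^j·(4 − 11) = (-35)·4^j. Since 5 | h(j) by the inductive hypothesis, 5 | 11·h(j); and 5 | -35 since -35 = 5·-7. Therefore 5 | h(j+1).
This completes the induction.
Therefore the largest such d is 5.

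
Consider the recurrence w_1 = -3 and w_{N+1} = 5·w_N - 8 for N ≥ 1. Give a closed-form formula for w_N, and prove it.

Computing the first terms: w_1 = -3, w_2 = -23, w_3 = -123. This suggests w_N = -5^N + 2.
For the base case N = 1: the formula gives -3 = -3 = w_1.
Suppose the result is true for N = k, so w_k = -5^k + 2.
Then w_{k+1} = 5·w_k - 8 = 5·(-5^k + 2) - 8 = -5^(k + 1) + 2,
which is the claimed formula at N = k+1.
Hence, by induction on N, the claim holds for every N ≥ 1.

w_N = -5^N + 2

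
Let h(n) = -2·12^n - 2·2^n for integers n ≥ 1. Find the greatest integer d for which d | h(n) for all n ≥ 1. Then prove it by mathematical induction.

d = 4

Computing the first values: h(1) = -28 and h(2) = -296; gcd(-28, -296) = 4, so d ≤ 4.
We prove 4 | -2·12^n - 2·2^n for all n ≥ 1 by induction on n.
Base case (n = 1): h(1) = -28 = 4·(-7), so 4 | h(1).
For the inductive step, assume it holds for an arbitrary r ≥ 1, i.e. 4 | h(r). Then
h(r+1) − 12·h(r) = (-2·12^(r+1) - 2·2^(r+1)) − 12·(-2·12^r - 2·2^r) = (-2)·2^r·(2 − 12) = (20)·2^r. Since 4 | h(r) by the inductive hypothesis, 4 | 12·h(r); and 4 | 20 since 20 = 4·5. Therefore 4 | h(r+1).
This completes the induction.
Therefore the largest such d is 4.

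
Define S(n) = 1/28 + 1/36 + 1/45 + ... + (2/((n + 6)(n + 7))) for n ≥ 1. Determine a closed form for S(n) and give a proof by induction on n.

S(n) = 2n/(7(n + 7))

We claim S(n) = 2n/(7(n + 7)) for all n ≥ 1.
Base case (n = 1): S(1) = 1/28, and the closed form gives 1/28. They agree.
Suppose the result is true for n = k, so S(k) = 2k/(7(k + 7)).
Then S(k+1) = S(k) + (2/((k + 7)(k + 8))) = (2k/(7(k + 7))) + (2/((k + 7)(k + 8))).
Simplifying, S(k+1) = 2(k + 1)/(7(k + 8)) = 2(k+1)/(7((k+1) + 7)),
which is the closed form with n = k+1.
By the principle of mathematical induction, the result holds for all n ≥ 1.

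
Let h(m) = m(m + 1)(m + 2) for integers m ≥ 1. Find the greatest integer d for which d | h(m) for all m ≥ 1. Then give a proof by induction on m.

Computing the first values: h(1) = 6 and h(2) = 24; gcd(6, 24) = 6, so d ≤ 6.
We prove 6 | m(m + 1)(m + 2) for all m ≥ 1 by induction on m.
For the base case m = 1: h(1) = 6 = 6·(1), so 6 | h(1).
For the inductive step, assume it holds for an arbitrary r ≥ 1, i.e. 6 | h(r). Then
h(r+1) − h(r) = (r+1)·(r+2)·(r+3) − r·(r+1)·(r+2) = (r+1)·(r+2)·[(r+3) − r] = 3·(r+1)·(r+2). The product of 2 consecutive integers is divisible by (2)! = 2, so h(r+1) − h(r) is divisible by 3·2 = 6. By the inductive hypothesis 6 | h(r), hence 6 | h(r+1).
By the principle of mathematical induction, the result holds for all m ≥ 1.
Therefore the largest such d is 6.

d = 6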